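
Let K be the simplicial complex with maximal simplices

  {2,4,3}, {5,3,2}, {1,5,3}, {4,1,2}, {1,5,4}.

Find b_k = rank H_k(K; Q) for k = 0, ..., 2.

Fix the vertex order 1 < 2 < 3 < 4 < 5 and write every simplex with vertices in increasing order. Then dim K = 2 and the simplices of K are:

  0-simplices (5): [1], [2], [3], [4], [5]
  1-simplices (10): [1,2], [1,3], [1,4], [1,5], [2,3], [2,4], [2,5], [3,4], [3,5], [4,5]
  2-simplices (5): [1,2,4], [1,3,5], [1,4,5], [2,3,4], [2,3,5]

so the chain groups are C_0 ≅ Z^5, C_1 ≅ Z^10, C_2 ≅ Z^5.

Boundary ∂_1: C_1 → C_0 sends each edge [p,q] (with p < q) to q − p. For instance
  ∂[4,5] = [5] − [4].
The 5×10 boundary matrix has rank 4 and Smith normal form diag(1,1,1,1).

Boundary ∂_2: C_2 → C_1 sends each 2-simplex [p,q,r] to [q,r] − [p,r] + [p,q]. For instance
  ∂[1,3,5] = [3,5] − [1,5] + [1,3],
  ∂[1,4,5] = [4,5] − [1,5] + [1,4].
The resulting 10×5 matrix has rank 5, and its Smith normal form has invariant factors (1,1,1,1,1).

Computing H_k = (kernel of ∂_k) / (image of ∂_{k+1}):

  H_0: rank C_0 − rank ∂_1 = 5 − 4 = 1, and the invariant factors of ∂_1 are all 1, so H_0 = Z.
  H_1: rank ker ∂_1 − rank ∂_2 = (10 − 4) − 5 = 1, and the invariant factors of ∂_2 are all 1, so H_1 = Z.
  H_2: rank ker ∂_2 − rank ∂_3 = (5 − 5) − 0 = 0, and there is no ∂_3, so H_2 = 0.

As a check, the Euler characteristic is 5 − 10 + 5 = 0, which agrees with 1 − 1 + 0 = 0.

Hence the Betti numbers are b_0 = 1, b_1 = 1, b_2 = 0.

b_0 = 1, b_1 = 1, b_2 = 0.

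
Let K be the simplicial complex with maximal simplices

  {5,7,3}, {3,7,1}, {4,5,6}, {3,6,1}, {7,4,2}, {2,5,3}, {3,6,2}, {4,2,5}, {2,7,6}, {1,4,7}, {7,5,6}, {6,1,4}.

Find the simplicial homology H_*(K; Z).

H_0 = Z,  H_1 = Z/2Z,  H_2 = 0.

Fix the vertex order 1 < 2 < 3 < 4 < 5 < 6 < 7 and write every simplex with vertices in increasing order. Then dim K = 2 and the simplices of K are:

  0-simplices (7): [1], [2], [3], [4], [5], [6], [7]
  1-simplices (18): [1,3], [1,4], [1,6], [1,7], [2,3], [2,4], [2,5], [2,6], [2,7], [3,5], [3,6], [3,7], [4,5], [4,6], [4,7], [5,6], [5,7], [6,7]
  2-simplices (12): [1,3,6], [1,3,7], [1,4,6], [1,4,7], [2,3,5], [2,3,6], [2,4,5], [2,4,7], [2,6,7], [3,5,7], [4,5,6], [5,6,7]

so the chain groups are C_0 ≅ Z^7, C_1 ≅ Z^18, C_2 ≅ Z^12.

Boundary ∂_1: C_1 → C_0 is given by ∂[p,q] = [q] − [p].
The 7×18 boundary matrix has rank 6 and Smith normal form diag(1,1,1,1,1,1).

The boundary map ∂_2: C_2 → C_1 sends each 2-simplex [p,q,r] to [q,r] − [p,r] + [p,q]. For instance
  ∂[4,5,6] = [5,6] − [4,6] + [4,5],
  ∂[1,3,6] = [3,6] − [1,6] + [1,3].
As a 18×12 matrix over Z this has rank 12, with invariant factors (1,1,1,1,1,1,1,1,1,1,1,2).

Now H_k = ker ∂_k / im ∂_{k+1}, so:

  H_0: rank C_0 − rank ∂_1 = 7 − 6 = 1, and the invariant factors of ∂_1 are all 1, so H_0 = Z.
  H_1: rank ker ∂_1 − rank ∂_2 = (18 − 6) − 12 = 0, and ∂_2 has invariant factor 2 > 1, so H_1 = Z/2Z.
  H_2: rank ker ∂_2 − rank ∂_3 = (12 − 12) − 0 = 0, and there is no ∂_3, so H_2 = 0.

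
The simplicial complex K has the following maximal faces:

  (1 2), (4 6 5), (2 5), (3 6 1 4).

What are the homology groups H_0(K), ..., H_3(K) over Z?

H_0 = Z,  H_1 = Z,  H_2 = 0,  H_3 = 0.

Order the vertices as 1 < 2 < 3 < 4 < 5 < 6. Listing each simplex with vertices in this order, K has dimension 3 with simplices:

  0-simplices (6): [1], [2], [3], [4], [5], [6]
  1-simplices (10): [1,2], [1,3], [1,4], [1,6], [2,5], [3,4], [3,6], [4,5], [4,6], [5,6]
  2-simplices (5): [1,3,4], [1,3,6], [1,4,6], [3,4,6], [4,5,6]
  3-simplices (1): [1,3,4,6]

giving chain groups C_0 ≅ Z^6, C_1 ≅ Z^10, C_2 ≅ Z^5, C_3 ≅ Z^1.

The boundary map ∂_1: C_1 → C_0 sends each edge [p,q] (with p < q) to q − p.
This gives a 6×10 integer matrix of rank 5; reducing to Smith normal form yields diagonal entries (1,1,1,1,1).

∂_2: C_2 → C_1 acts by ∂[p,q,r] = [q,r] − [p,r] + [p,q]. For instance
  ∂[1,3,4] = [3,4] − [1,4] + [1,3],
  ∂[1,4,6] = [4,6] − [1,6] + [1,4].
The 10×5 boundary matrix has rank 4 and Smith normal form diag(1,1,1,1).

∂_3: C_3 → C_2 sends each 3-simplex σ to the alternating sum Σ_i (−1)^i (σ with its i-th vertex removed). For instance
  ∂[1,3,4,6] = [3,4,6] − [1,4,6] + [1,3,6] − [1,3,4].
The 5×1 boundary matrix has rank 1 and Smith normal form diag(1).

Reading off H_k = ker ∂_k / im ∂_{k+1}:

  H_0: rank C_0 − rank ∂_1 = 6 − 5 = 1, and the invariant factors of ∂_1 are all 1, so H_0 ≅ Z.
  H_1: rank ker ∂_1 − rank ∂_2 = (10 − 5) − 4 = 1, and the invariant factors of ∂_2 are all 1, so H_1 ≅ Z.
  H_2: rank ker ∂_2 − rank ∂_3 = (5 − 4) − 1 = 0, and the invariant factors of ∂_3 are all 1, so H_2 ≅ 0.
  H_3: rank ker ∂_3 − rank ∂_4 = (1 − 1) − 0 = 0, and there is no ∂_4, so H_3 ≅ 0.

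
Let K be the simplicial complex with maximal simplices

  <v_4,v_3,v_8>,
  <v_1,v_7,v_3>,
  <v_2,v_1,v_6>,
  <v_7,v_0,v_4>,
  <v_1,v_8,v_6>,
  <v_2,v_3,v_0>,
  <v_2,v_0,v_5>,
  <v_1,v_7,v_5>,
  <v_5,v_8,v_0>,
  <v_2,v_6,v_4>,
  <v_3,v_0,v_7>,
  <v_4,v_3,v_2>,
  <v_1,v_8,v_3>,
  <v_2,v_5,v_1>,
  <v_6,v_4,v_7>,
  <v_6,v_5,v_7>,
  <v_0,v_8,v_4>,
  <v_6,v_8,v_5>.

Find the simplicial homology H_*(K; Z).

H_0 ≅ Z,  H_1 ≅ Z ⊕ Z_2,  H_2 = 0.

K has 9 vertices, 27 edges, 18 triangles.
rank ∂_0 = 0, rank ∂_1 = 8 ⇒ b_0 = 9 − 0 − 8 = 1; all invariant factors of ∂_1 are 1 so no torsion. So H_0 = Z.
rank ∂_1 = 8, rank ∂_2 = 18 ⇒ b_1 = 27 − 8 − 18 = 1; ∂_2 has invariant factor(s) [2] giving torsion. So H_1 = Z ⊕ Z_2.
rank ∂_2 = 18, rank ∂_3 = 0 ⇒ b_2 = 18 − 18 − 0 = 0. So H_2 = 0.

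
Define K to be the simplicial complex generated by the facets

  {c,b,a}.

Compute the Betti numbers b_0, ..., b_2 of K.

We work with the vertex ordering a < b < c. The simplices of K, each written with vertices in increasing order, are:

  0-simplices (3): a, b, c
  1-simplices (3): ab, ac, bc
  2-simplices (1): abc

Hence C_0 ≅ Z^3, C_1 ≅ Z^3, C_2 ≅ Z^1.

The boundary map ∂_1: C_1 → C_0 maps an edge to its endpoints' difference, ∂[p,q] = q − p.
The 3×3 boundary matrix has rank 2 and Smith normal form diag(1,1).

The boundary map ∂_2: C_2 → C_1 maps a triangle to the signed sum of its edges. For instance
  ∂abc = bc − ac + ab.
As a 3×1 matrix over Z this has rank 1, with invariant factors (1).

Computing H_k = (kernel of ∂_k) / (image of ∂_{k+1}):

  H_0: rank C_0 − rank ∂_1 = 3 − 2 = 1, and the invariant factors of ∂_1 are all 1, so H_0 ≅ Z.
  H_1: rank ker ∂_1 − rank ∂_2 = (3 − 2) − 1 = 0, and the invariant factors of ∂_2 are all 1, so H_1 ≅ 0.
  H_2: rank ker ∂_2 − rank ∂_3 = (1 − 1) − 0 = 0, and there is no ∂_3, so H_2 ≅ 0.

As a check, the Euler characteristic is 3 − 3 + 1 = 1, which agrees with 1 − 0 + 0 = 1.

Hence the Betti numbers are b_0 = 1, b_1 = 0, b_2 = 0.

b_0 = 1, b_1 = 0, b_2 = 0.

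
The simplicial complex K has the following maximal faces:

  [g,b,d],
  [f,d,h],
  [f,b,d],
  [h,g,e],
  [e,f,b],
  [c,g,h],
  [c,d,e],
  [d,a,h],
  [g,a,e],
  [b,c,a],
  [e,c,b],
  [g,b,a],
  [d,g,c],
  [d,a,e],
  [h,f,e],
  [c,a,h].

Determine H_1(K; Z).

H_1 ≅ Z^2.

Fix the vertex order a < b < c < d < e < f < g < h and write every simplex with vertices in increasing order. Then dim K = 2 and the simplices of K are:

  0-simplices (8): a, b, c, d, e, f, g, h
  1-simplices (24): ab, ac, ad, ae, ag, ah, bc, bd, be, bf, bg, cd, ce, cg, ch, de, df, dg, dh, ef, eg, eh, fh, gh
  2-simplices (16): abc, abg, ach, ade, adh, aeg, bce, bdf, bdg, bef, cde, cdg, cgh, dfh, efh, egh

giving chain groups C_0 ≅ Z^8, C_1 ≅ Z^24, C_2 ≅ Z^16.

∂_1: C_1 → C_0 maps an edge to its endpoints' difference, ∂[p,q] = q − p. For instance
  ∂ac = c − a.
This gives a 8×24 integer matrix of rank 7; reducing to Smith normal form yields diagonal entries (1,1,1,1,1,1,1).

The boundary map ∂_2: C_2 → C_1 acts by ∂[p,q,r] = [q,r] − [p,r] + [p,q]. For instance
  ∂ach = ch − ah + ac,
  ∂cde = de − ce + cd.
The resulting 24×16 matrix has rank 15, and its Smith normal form has invariant factors (1,1,1,1,1,1,1,1,1,1,1,1,1,1,1).

From H_k ≅ ker(∂_k) / im(∂_{k+1}) we obtain:

  H_1: rank ker ∂_1 − rank ∂_2 = (24 − 7) − 15 = 2, and the invariant factors of ∂_2 are all 1, so H_1 ≅ Z^2.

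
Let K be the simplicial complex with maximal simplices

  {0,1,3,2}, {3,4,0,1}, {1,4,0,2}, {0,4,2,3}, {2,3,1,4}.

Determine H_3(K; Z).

Take the total order 0 < 1 < 2 < 3 < 4 on the vertex set. Then K (dimension 3) consists of the simplices:

  0-simplices (5): [0], [1], [2], [3], [4]
  1-simplices (10): [0,1], [0,2], [0,3], [0,4], [1,2], [1,3], [1,4], [2,3], [2,4], [3,4]
  2-simplices (10): [0,1,2], [0,1,3], [0,1,4], [0,2,3], [0,2,4], [0,3,4], [1,2,3], [1,2,4], [1,3,4], [2,3,4]
  3-simplices (5): [0,1,2,3], [0,1,2,4], [0,1,3,4], [0,2,3,4], [1,2,3,4]

Hence C_0 ≅ Z^5, C_1 ≅ Z^10, C_2 ≅ Z^10, C_3 ≅ Z^5.

∂_1: C_1 → C_0 sends each edge [p,q] (with p < q) to q − p. For instance
  ∂[2,3] = [3] − [2].
The 5×10 boundary matrix has rank 4 and Smith normal form diag(1,1,1,1).

Boundary ∂_2: C_2 → C_1 maps a triangle to the signed sum of its edges. For instance
  ∂[0,1,3] = [1,3] − [0,3] + [0,1],
  ∂[0,2,3] = [2,3] − [0,3] + [0,2].
This gives a 10×10 integer matrix of rank 6; reducing to Smith normal form yields diagonal entries (1,1,1,1,1,1).

Boundary ∂_3: C_3 → C_2 sends each 3-simplex σ to the alternating sum Σ_i (−1)^i (σ with its i-th vertex removed). For instance
  ∂[0,1,3,4] = [1,3,4] − [0,3,4] + [0,1,4] − [0,1,3],
  ∂[1,2,3,4] = [2,3,4] − [1,3,4] + [1,2,4] − [1,2,3].
The resulting 10×5 matrix has rank 4, and its Smith normal form has invariant factors (1,1,1,1).

Computing H_k = (kernel of ∂_k) / (image of ∂_{k+1}):

  H_3: rank ker ∂_3 − rank ∂_4 = (5 − 4) − 0 = 1, and there is no ∂_4, so H_3 ≅ Z.

H_3 ≅ Z.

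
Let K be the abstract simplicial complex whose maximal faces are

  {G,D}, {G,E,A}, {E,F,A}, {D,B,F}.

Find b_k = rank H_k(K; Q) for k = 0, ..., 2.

b_0 = 1, b_1 = 1, b_2 = 0.

Take the total order A < B < D < E < F < G on the vertex set. Then K (dimension 2) consists of the simplices:

  0-simplices (6): A, B, D, E, F, G
  1-simplices (9): AE, AF, AG, BD, BF, DF, DG, EF, EG
  2-simplices (3): AEF, AEG, BDF

Hence C_0 ≅ Z^6, C_1 ≅ Z^9, C_2 ≅ Z^3.

Boundary ∂_1: C_1 → C_0 is given by ∂[p,q] = [q] − [p]. For instance
  ∂DF = F − D.
The 6×9 boundary matrix has rank 5 and Smith normal form diag(1,1,1,1,1).

The boundary map ∂_2: C_2 → C_1 maps a triangle to the signed sum of its edges. For instance
  ∂BDF = DF − BF + BD,
  ∂AEG = EG − AG + AE.
The 9×3 boundary matrix has rank 3 and Smith normal form diag(1,1,1).

From H_k ≅ ker(∂_k) / im(∂_{k+1}) we obtain:

  H_0: rank C_0 − rank ∂_1 = 6 − 5 = 1, and the invariant factors of ∂_1 are all 1, so H_0 ≅ Z.
  H_1: rank ker ∂_1 − rank ∂_2 = (9 − 5) − 3 = 1, and the invariant factors of ∂_2 are all 1, so H_1 ≅ Z.
  H_2: rank ker ∂_2 − rank ∂_3 = (3 − 3) − 0 = 0, and there is no ∂_3, so H_2 ≅ 0.

Hence the Betti numbers are b_0 = 1, b_1 = 1, b_2 = 0.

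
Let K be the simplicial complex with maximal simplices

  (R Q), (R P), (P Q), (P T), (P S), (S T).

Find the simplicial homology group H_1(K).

Take the total order P < Q < R < S < T on the vertex set. Then K (dimension 1) consists of the simplices:

  0-simplices (5): P, Q, R, S, T
  1-simplices (6): PQ, PR, PS, PT, QR, ST

Hence C_0 ≅ Z^5, C_1 ≅ Z^6.

∂_1: C_1 → C_0 is given by ∂[p,q] = [q] − [p]. For instance
  ∂PS = S − P.
The 5×6 boundary matrix has rank 4 and Smith normal form diag(1,1,1,1).

From H_k ≅ ker(∂_k) / im(∂_{k+1}) we obtain:

  H_1: rank ker ∂_1 − rank ∂_2 = (6 − 4) − 0 = 2, and there is no ∂_2, so H_1 ≅ Z^2.

H_1 = Z^2.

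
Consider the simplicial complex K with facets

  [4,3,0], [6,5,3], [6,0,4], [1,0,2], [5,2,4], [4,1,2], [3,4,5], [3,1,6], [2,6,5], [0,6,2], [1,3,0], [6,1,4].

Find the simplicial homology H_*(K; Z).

H_0 = Z,  H_1 = Z/2,  H_2 = 0.

Take the total order 0 < 1 < 2 < 3 < 4 < 5 < 6 on the vertex set. Then K (dimension 2) consists of the simplices:

  0-simplices (7): [0], [1], [2], [3], [4], [5], [6]
  1-simplices (18): [0,1], [0,2], [0,3], [0,4], [0,6], [1,2], [1,3], [1,4], [1,6], [2,4], [2,5], [2,6], [3,4], [3,5], [3,6], [4,5], [4,6], [5,6]
  2-simplices (12): [0,1,2], [0,1,3], [0,2,6], [0,3,4], [0,4,6], [1,2,4], [1,3,6], [1,4,6], [2,4,5], [2,5,6], [3,4,5], [3,5,6]

giving chain groups C_0 ≅ Z^7, C_1 ≅ Z^18, C_2 ≅ Z^12.

∂_1: C_1 → C_0 sends each edge [p,q] (with p < q) to q − p. For instance
  ∂[5,6] = [6] − [5].
As a 7×18 matrix over Z this has rank 6, with invariant factors (1,1,1,1,1,1).

The boundary map ∂_2: C_2 → C_1 acts by ∂[p,q,r] = [q,r] − [p,r] + [p,q]. For instance
  ∂[0,3,4] = [3,4] − [0,4] + [0,3],
  ∂[3,4,5] = [4,5] − [3,5] + [3,4].
This gives a 18×12 integer matrix of rank 12; reducing to Smith normal form yields diagonal entries (1,1,1,1,1,1,1,1,1,1,1,2).

Now H_k = ker ∂_k / im ∂_{k+1}, so:

  H_0: rank C_0 − rank ∂_1 = 7 − 6 = 1, and the invariant factors of ∂_1 are all 1, so H_0 = Z.
  H_1: rank ker ∂_1 − rank ∂_2 = (18 − 6) − 12 = 0, and ∂_2 has invariant factor 2 > 1, so H_1 = Z/2.
  H_2: rank ker ∂_2 − rank ∂_3 = (12 − 12) − 0 = 0, and there is no ∂_3, so H_2 = 0.

As a check, the Euler characteristic is 7 − 18 + 12 = 1, which agrees with 1 − 0 + 0 = 1.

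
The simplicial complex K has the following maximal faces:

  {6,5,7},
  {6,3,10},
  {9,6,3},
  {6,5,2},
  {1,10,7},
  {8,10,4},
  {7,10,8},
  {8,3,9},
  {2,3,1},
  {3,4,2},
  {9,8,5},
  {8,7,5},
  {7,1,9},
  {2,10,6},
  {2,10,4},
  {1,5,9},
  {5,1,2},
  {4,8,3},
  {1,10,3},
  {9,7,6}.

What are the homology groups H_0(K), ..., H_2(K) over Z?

H_0 ≅ Z,  H_1 ≅ Z × Z/2,  H_2 = 0.

We work with the vertex ordering 1 < 2 < 3 < 4 < 5 < 6 < 7 < 8 < 9 < 10. The simplices of K, each written with vertices in increasing order, are:

  0-simplices (10): [1], [2], [3], [4], [5], [6], [7], [8], [9], [10]
  1-simplices (30): (30 of them)
  2-simplices (20): (20 of them)

Hence C_0 ≅ Z^10, C_1 ≅ Z^30, C_2 ≅ Z^20.

∂_1: C_1 → C_0 sends each edge [p,q] (with p < q) to q − p.
As a 10×30 matrix over Z this has rank 9, with invariant factors (1,1,1,1,1,1,1,1,1).

∂_2: C_2 → C_1 acts by ∂[p,q,r] = [q,r] − [p,r] + [p,q]. For instance
  ∂[3,6,10] = [6,10] − [3,10] + [3,6],
  ∂[5,8,9] = [8,9] − [5,9] + [5,8].
This gives a 30×20 integer matrix of rank 20; reducing to Smith normal form yields diagonal entries (1,1,1,1,1,1,1,1,1,1,1,1,1,1,1,1,1,1,1,2).

Now H_k = ker ∂_k / im ∂_{k+1}, so:

  H_0: rank C_0 − rank ∂_1 = 10 − 9 = 1, and the invariant factors of ∂_1 are all 1, so H_0 = Z.
  H_1: rank ker ∂_1 − rank ∂_2 = (30 − 9) − 20 = 1, and ∂_2 has invariant factor 2 > 1, so H_1 = Z × Z/2.
  H_2: rank ker ∂_2 − rank ∂_3 = (20 − 20) − 0 = 0, and there is no ∂_3, so H_2 = 0.

As a check, the Euler characteristic is 10 − 30 + 20 = 0, which agrees with 1 − 1 + 0 = 0.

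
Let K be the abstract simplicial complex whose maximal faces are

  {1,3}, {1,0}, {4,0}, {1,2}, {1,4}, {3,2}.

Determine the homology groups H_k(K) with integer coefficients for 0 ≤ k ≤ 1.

H_0 ≅ Z,  H_1 ≅ Z^2.

We work with the vertex ordering 0 < 1 < 2 < 3 < 4. The simplices of K, each written with vertices in increasing order, are:

  0-simplices (5): [0], [1], [2], [3], [4]
  1-simplices (6): [0,1], [0,4], [1,2], [1,3], [1,4], [2,3]

giving chain groups C_0 ≅ Z^5, C_1 ≅ Z^6.

∂_1: C_1 → C_0 is given by ∂[p,q] = [q] − [p]. For instance
  ∂[2,3] = [3] − [2].
As a 5×6 matrix over Z this has rank 4, with invariant factors (1,1,1,1).

Reading off H_k = ker ∂_k / im ∂_{k+1}:

  H_0: rank C_0 − rank ∂_1 = 5 − 4 = 1, and the invariant factors of ∂_1 are all 1, so H_0 ≅ Z.
  H_1: rank ker ∂_1 − rank ∂_2 = (6 − 4) − 0 = 2, and there is no ∂_2, so H_1 ≅ Z^2.

(K is a triangulation of a wedge of 2 circles.)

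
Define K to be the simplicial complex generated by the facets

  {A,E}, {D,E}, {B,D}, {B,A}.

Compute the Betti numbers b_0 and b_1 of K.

Order the vertices as A < B < D < E. Listing each simplex with vertices in this order, K has dimension 1 with simplices:

  0-simplices (4): A, B, D, E
  1-simplices (4): AB, AE, BD, DE

Hence C_0 ≅ Z^4, C_1 ≅ Z^4.

Boundary ∂_1: C_1 → C_0 maps an edge to its endpoints' difference, ∂[p,q] = q − p.
As a 4×4 matrix over Z this has rank 3, with invariant factors (1,1,1).

Computing H_k = (kernel of ∂_k) / (image of ∂_{k+1}):

  H_0: rank C_0 − rank ∂_1 = 4 − 3 = 1, and the invariant factors of ∂_1 are all 1, so H_0 ≅ Z.
  H_1: rank ker ∂_1 − rank ∂_2 = (4 − 3) − 0 = 1, and there is no ∂_2, so H_1 ≅ Z.

(K is a triangulation of the circle S^1.)

Hence the Betti numbers are b_0 = 1, b_1 = 1.

b_0 = 1, b_1 = 1.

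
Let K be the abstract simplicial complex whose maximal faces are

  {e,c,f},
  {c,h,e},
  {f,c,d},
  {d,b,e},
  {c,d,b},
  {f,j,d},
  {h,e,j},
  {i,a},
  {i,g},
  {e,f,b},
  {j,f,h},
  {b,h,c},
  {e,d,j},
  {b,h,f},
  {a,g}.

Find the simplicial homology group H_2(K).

H_2 ≅ 0.

Take the total order a < b < c < d < e < f < g < h < i < j on the vertex set. Then K (dimension 2) consists of the simplices:

  0-simplices (10): a, b, c, d, e, f, g, h, i, j
  1-simplices (21): ag, ai, bc, bd, be, bf, bh, cd, ce, cf, ch, de, df, dj, ef, eh, ej, fh, fj, gi, hj
  2-simplices (12): bcd, bch, bde, bef, bfh, cdf, cef, ceh, dej, dfj, ehj, fhj

giving chain groups C_0 ≅ Z^10, C_1 ≅ Z^21, C_2 ≅ Z^12.

The boundary map ∂_1: C_1 → C_0 sends each edge [p,q] (with p < q) to q − p.
As a 10×21 matrix over Z this has rank 8, with invariant factors (1,1,1,1,1,1,1,1).

The boundary map ∂_2: C_2 → C_1 sends each 2-simplex [p,q,r] to [q,r] − [p,r] + [p,q]. For instance
  ∂bef = ef − bf + be,
  ∂dfj = fj − dj + df.
The resulting 21×12 matrix has rank 12, and its Smith normal form has invariant factors (1,1,1,1,1,1,1,1,1,1,1,2).

Reading off H_k = ker ∂_k / im ∂_{k+1}:

  H_2: rank ker ∂_2 − rank ∂_3 = (12 − 12) − 0 = 0, and there is no ∂_3, so H_2 ≅ 0.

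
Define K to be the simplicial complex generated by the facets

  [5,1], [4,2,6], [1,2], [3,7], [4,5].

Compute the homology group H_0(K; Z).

H_0 = Z^2.

Order the vertices as 1 < 2 < 3 < 4 < 5 < 6 < 7. Listing each simplex with vertices in this order, K has dimension 2 with simplices:

  0-simplices (7): [1], [2], [3], [4], [5], [6], [7]
  1-simplices (7): [1,2], [1,5], [2,4], [2,6], [3,7], [4,5], [4,6]
  2-simplices (1): [2,4,6]

giving chain groups C_0 ≅ Z^7, C_1 ≅ Z^7, C_2 ≅ Z^1.

The boundary map ∂_1: C_1 → C_0 sends each edge [p,q] (with p < q) to q − p.
The 7×7 boundary matrix has rank 5 and Smith normal form diag(1,1,1,1,1).

∂_2: C_2 → C_1 acts by ∂[p,q,r] = [q,r] − [p,r] + [p,q]. For instance
  ∂[2,4,6] = [4,6] − [2,6] + [2,4].
As a 7×1 matrix over Z this has rank 1, with invariant factors (1).

Computing H_k = (kernel of ∂_k) / (image of ∂_{k+1}):

  H_0: rank C_0 − rank ∂_1 = 7 − 5 = 2, and the invariant factors of ∂_1 are all 1, so H_0 = Z^2.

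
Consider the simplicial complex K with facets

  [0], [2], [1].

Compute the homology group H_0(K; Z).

Take the total order 0 < 1 < 2 on the vertex set. Then K (dimension 0) consists of the simplices:

  0-simplices (3): [0], [1], [2]

Hence C_0 ≅ Z^3.

Reading off H_k = ker ∂_k / im ∂_{k+1}:

  H_0: rank C_0 − rank ∂_1 = 3 − 0 = 3, and there is no ∂_1, so H_0 ≅ Z^3.

H_0 ≅ Z^3.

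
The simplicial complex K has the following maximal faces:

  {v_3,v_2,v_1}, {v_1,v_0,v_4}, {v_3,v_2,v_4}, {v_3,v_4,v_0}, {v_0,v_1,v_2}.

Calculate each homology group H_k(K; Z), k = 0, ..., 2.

H_0 ≅ Z,  H_1 ≅ Z,  H_2 = 0.

We work with the vertex ordering v_0 < v_1 < v_2 < v_3 < v_4. The simplices of K, each written with vertices in increasing order, are:

  0-simplices (5): [v_0], [v_1], [v_2], [v_3], [v_4]
  1-simplices (10): [v_0,v_1], [v_0,v_2], [v_0,v_3], [v_0,v_4], [v_1,v_2], [v_1,v_3], [v_1,v_4], [v_2,v_3], [v_2,v_4], [v_3,v_4]
  2-simplices (5): [v_0,v_1,v_2], [v_0,v_1,v_4], [v_0,v_3,v_4], [v_1,v_2,v_3], [v_2,v_3,v_4]

giving chain groups C_0 ≅ Z^5, C_1 ≅ Z^10, C_2 ≅ Z^5.

Boundary ∂_1: C_1 → C_0 is given by ∂[p,q] = [q] − [p]. For instance
  ∂[v_1,v_2] = [v_2] − [v_1].
The 5×10 boundary matrix has rank 4 and Smith normal form diag(1,1,1,1).

∂_2: C_2 → C_1 acts by ∂[p,q,r] = [q,r] − [p,r] + [p,q]. For instance
  ∂[v_1,v_2,v_3] = [v_2,v_3] − [v_1,v_3] + [v_1,v_2],
  ∂[v_2,v_3,v_4] = [v_3,v_4] − [v_2,v_4] + [v_2,v_3].
The 10×5 boundary matrix has rank 5 and Smith normal form diag(1,1,1,1,1).

From H_k ≅ ker(∂_k) / im(∂_{k+1}) we obtain:

  H_0: rank C_0 − rank ∂_1 = 5 − 4 = 1, and the invariant factors of ∂_1 are all 1, so H_0 ≅ Z.
  H_1: rank ker ∂_1 − rank ∂_2 = (10 − 4) − 5 = 1, and the invariant factors of ∂_2 are all 1, so H_1 ≅ Z.
  H_2: rank ker ∂_2 − rank ∂_3 = (5 − 5) − 0 = 0, and there is no ∂_3, so H_2 ≅ 0.

As a check, the Euler characteristic is 5 − 10 + 5 = 0, which agrees with 1 − 1 + 0 = 0.
(K is a triangulation of the Möbius band.)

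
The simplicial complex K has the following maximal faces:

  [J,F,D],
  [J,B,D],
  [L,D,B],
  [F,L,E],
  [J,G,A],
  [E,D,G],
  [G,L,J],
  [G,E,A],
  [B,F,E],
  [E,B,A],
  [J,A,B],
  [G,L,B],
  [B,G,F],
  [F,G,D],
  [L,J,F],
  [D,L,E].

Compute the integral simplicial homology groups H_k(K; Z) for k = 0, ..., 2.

Order the vertices as A < B < D < E < F < G < J < L. Listing each simplex with vertices in this order, K has dimension 2 with simplices:

  0-simplices (8): A, B, D, E, F, G, J, L
  1-simplices (24): AB, AE, AG, AJ, BD, BE, BF, BG, BJ, BL, DE, DF, DG, DJ, DL, EF, EG, EL, FG, FJ, FL, GJ, GL, JL
  2-simplices (16): ABE, ABJ, AEG, AGJ, BDJ, BDL, BEF, BFG, BGL, DEG, DEL, DFG, DFJ, EFL, FJL, GJL

so the chain groups are C_0 ≅ Z^8, C_1 ≅ Z^24, C_2 ≅ Z^16.

Boundary ∂_1: C_1 → C_0 maps an edge to its endpoints' difference, ∂[p,q] = q − p. For instance
  ∂AG = G − A.
This gives a 8×24 integer matrix of rank 7; reducing to Smith normal form yields diagonal entries (1,1,1,1,1,1,1).

Boundary ∂_2: C_2 → C_1 maps a triangle to the signed sum of its edges. For instance
  ∂BDL = DL − BL + BD,
  ∂DEG = EG − DG + DE.
As a 24×16 matrix over Z this has rank 15, with invariant factors (1,1,1,1,1,1,1,1,1,1,1,1,1,1,1).

From H_k ≅ ker(∂_k) / im(∂_{k+1}) we obtain:

  H_0: rank C_0 − rank ∂_1 = 8 − 7 = 1, and the invariant factors of ∂_1 are all 1, so H_0 ≅ Z.
  H_1: rank ker ∂_1 − rank ∂_2 = (24 − 7) − 15 = 2, and the invariant factors of ∂_2 are all 1, so H_1 ≅ Z^2.
  H_2: rank ker ∂_2 − rank ∂_3 = (16 − 15) − 0 = 1, and there is no ∂_3, so H_2 ≅ Z.

As a check, the Euler characteristic is 8 − 24 + 16 = 0, which agrees with 1 − 2 + 1 = 0.
(K is a triangulation of the torus T^2.)

H_0 ≅ Z,  H_1 ≅ Z^2,  H_2 ≅ Z.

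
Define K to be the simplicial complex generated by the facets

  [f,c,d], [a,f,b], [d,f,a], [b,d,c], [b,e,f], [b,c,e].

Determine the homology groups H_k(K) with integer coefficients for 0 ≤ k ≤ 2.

H_0 ≅ Z,  H_1 ≅ Z,  H_2 = 0.

Order the vertices as a < b < c < d < e < f. Listing each simplex with vertices in this order, K has dimension 2 with simplices:

  0-simplices (6): a, b, c, d, e, f
  1-simplices (12): ab, ad, af, bc, bd, be, bf, cd, ce, cf, df, ef
  2-simplices (6): abf, adf, bcd, bce, bef, cdf

Hence C_0 ≅ Z^6, C_1 ≅ Z^12, C_2 ≅ Z^6.

∂_1: C_1 → C_0 sends each edge [p,q] (with p < q) to q − p. For instance
  ∂ce = e − c.
As a 6×12 matrix over Z this has rank 5, with invariant factors (1,1,1,1,1).

The boundary map ∂_2: C_2 → C_1 sends each 2-simplex [p,q,r] to [q,r] − [p,r] + [p,q]. For instance
  ∂bef = ef − bf + be,
  ∂abf = bf − af + ab.
As a 12×6 matrix over Z this has rank 6, with invariant factors (1,1,1,1,1,1).

Computing H_k = (kernel of ∂_k) / (image of ∂_{k+1}):

  H_0: rank C_0 − rank ∂_1 = 6 − 5 = 1, and the invariant factors of ∂_1 are all 1, so H_0 ≅ Z.
  H_1: rank ker ∂_1 − rank ∂_2 = (12 − 5) − 6 = 1, and the invariant factors of ∂_2 are all 1, so H_1 ≅ Z.
  H_2: rank ker ∂_2 − rank ∂_3 = (6 − 6) − 0 = 0, and there is no ∂_3, so H_2 ≅ 0.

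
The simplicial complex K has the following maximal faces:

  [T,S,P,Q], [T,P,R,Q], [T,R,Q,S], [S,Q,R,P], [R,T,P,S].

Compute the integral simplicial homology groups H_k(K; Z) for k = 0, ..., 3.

Order the vertices as P < Q < R < S < T. Listing each simplex with vertices in this order, K has dimension 3 with simplices:

  0-simplices (5): P, Q, R, S, T
  1-simplices (10): PQ, PR, PS, PT, QR, QS, QT, RS, RT, ST
  2-simplices (10): PQR, PQS, PQT, PRS, PRT, PST, QRS, QRT, QST, RST
  3-simplices (5): PQRS, PQRT, PQST, PRST, QRST

giving chain groups C_0 ≅ Z^5, C_1 ≅ Z^10, C_2 ≅ Z^10, C_3 ≅ Z^5.

The boundary map ∂_1: C_1 → C_0 sends each edge [p,q] (with p < q) to q − p. For instance
  ∂QT = T − Q.
The 5×10 boundary matrix has rank 4 and Smith normal form diag(1,1,1,1).

∂_2: C_2 → C_1 sends each 2-simplex [p,q,r] to [q,r] − [p,r] + [p,q]. For instance
  ∂PST = ST − PT + PS,
  ∂PQT = QT − PT + PQ.
The resulting 10×10 matrix has rank 6, and its Smith normal form has invariant factors (1,1,1,1,1,1).

∂_3: C_3 → C_2 sends each 3-simplex σ to the alternating sum Σ_i (−1)^i (σ with its i-th vertex removed). For instance
  ∂PQRS = QRS − PRS + PQS − PQR,
  ∂PQRT = QRT − PRT + PQT − PQR.
The resulting 10×5 matrix has rank 4, and its Smith normal form has invariant factors (1,1,1,1).

Reading off H_k = ker ∂_k / im ∂_{k+1}:

  H_0: rank C_0 − rank ∂_1 = 5 − 4 = 1, and the invariant factors of ∂_1 are all 1, so H_0 = Z.
  H_1: rank ker ∂_1 − rank ∂_2 = (10 − 4) − 6 = 0, and the invariant factors of ∂_2 are all 1, so H_1 = 0.
  H_2: rank ker ∂_2 − rank ∂_3 = (10 − 6) − 4 = 0, and the invariant factors of ∂_3 are all 1, so H_2 = 0.
  H_3: rank ker ∂_3 − rank ∂_4 = (5 − 4) − 0 = 1, and there is no ∂_4, so H_3 = Z.

As a check, the Euler characteristic is 5 − 10 + 10 − 5 = 0, which agrees with 1 − 0 + 0 − 1 = 0.
(K is a triangulation of the 3-sphere S^3.)

H_0 ≅ Z,  H_1 = 0,  H_2 = 0,  H_3 ≅ Z.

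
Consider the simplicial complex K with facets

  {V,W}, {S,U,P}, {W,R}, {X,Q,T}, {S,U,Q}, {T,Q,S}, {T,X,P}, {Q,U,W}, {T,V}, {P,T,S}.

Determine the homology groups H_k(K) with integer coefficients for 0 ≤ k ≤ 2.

H_0 ≅ Z,  H_1 ≅ Z,  H_2 = 0.

Order the vertices as P < Q < R < S < T < U < V < W < X. Listing each simplex with vertices in this order, K has dimension 2 with simplices:

  0-simplices (9): P, Q, R, S, T, U, V, W, X
  1-simplices (16): PS, PT, PU, PX, QS, QT, QU, QW, QX, RW, ST, SU, TV, TX, UW, VW
  2-simplices (7): PST, PSU, PTX, QST, QSU, QTX, QUW

Hence C_0 ≅ Z^9, C_1 ≅ Z^16, C_2 ≅ Z^7.

Boundary ∂_1: C_1 → C_0 maps an edge to its endpoints' difference, ∂[p,q] = q − p. For instance
  ∂PX = X − P.
This gives a 9×16 integer matrix of rank 8; reducing to Smith normal form yields diagonal entries (1,1,1,1,1,1,1,1).

Boundary ∂_2: C_2 → C_1 acts by ∂[p,q,r] = [q,r] − [p,r] + [p,q]. For instance
  ∂PTX = TX − PX + PT,
  ∂PSU = SU − PU + PS.
As a 16×7 matrix over Z this has rank 7, with invariant factors (1,1,1,1,1,1,1).

From H_k ≅ ker(∂_k) / im(∂_{k+1}) we obtain:

  H_0: rank C_0 − rank ∂_1 = 9 − 8 = 1, and the invariant factors of ∂_1 are all 1, so H_0 = Z.
  H_1: rank ker ∂_1 − rank ∂_2 = (16 − 8) − 7 = 1, and the invariant factors of ∂_2 are all 1, so H_1 = Z.
  H_2: rank ker ∂_2 − rank ∂_3 = (7 − 7) − 0 = 0, and there is no ∂_3, so H_2 = 0.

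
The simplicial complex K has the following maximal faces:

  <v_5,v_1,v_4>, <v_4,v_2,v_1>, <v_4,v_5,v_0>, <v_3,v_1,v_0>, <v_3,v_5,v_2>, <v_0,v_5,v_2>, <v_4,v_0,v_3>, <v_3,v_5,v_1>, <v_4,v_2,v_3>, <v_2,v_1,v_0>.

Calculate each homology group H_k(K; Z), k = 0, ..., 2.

H_0 ≅ Z,  H_1 ≅ Z/2,  H_2 = 0.

We work with the vertex ordering v_0 < v_1 < v_2 < v_3 < v_4 < v_5. The simplices of K, each written with vertices in increasing order, are:

  0-simplices (6): [v_0], [v_1], [v_2], [v_3], [v_4], [v_5]
  1-simplices (15): (15 of them)
  2-simplices (10): [v_0,v_1,v_2], [v_0,v_1,v_3], [v_0,v_2,v_5], [v_0,v_3,v_4], [v_0,v_4,v_5], [v_1,v_2,v_4], [v_1,v_3,v_5], [v_1,v_4,v_5], [v_2,v_3,v_4], [v_2,v_3,v_5]

giving chain groups C_0 ≅ Z^6, C_1 ≅ Z^15, C_2 ≅ Z^10.

The boundary map ∂_1: C_1 → C_0 is given by ∂[p,q] = [q] − [p].
The resulting 6×15 matrix has rank 5, and its Smith normal form has invariant factors (1,1,1,1,1).

∂_2: C_2 → C_1 maps a triangle to the signed sum of its edges. For instance
  ∂[v_0,v_2,v_5] = [v_2,v_5] − [v_0,v_5] + [v_0,v_2],
  ∂[v_0,v_3,v_4] = [v_3,v_4] − [v_0,v_4] + [v_0,v_3].
As a 15×10 matrix over Z this has rank 10, with invariant factors (1,1,1,1,1,1,1,1,1,2).

From H_k ≅ ker(∂_k) / im(∂_{k+1}) we obtain:

  H_0: rank C_0 − rank ∂_1 = 6 − 5 = 1, and the invariant factors of ∂_1 are all 1, so H_0 = Z.
  H_1: rank ker ∂_1 − rank ∂_2 = (15 − 5) − 10 = 0, and ∂_2 has invariant factor 2 > 1, so H_1 = Z/2.
  H_2: rank ker ∂_2 − rank ∂_3 = (10 − 10) − 0 = 0, and there is no ∂_3, so H_2 = 0.

As a check, the Euler characteristic is 6 − 15 + 10 = 1, which agrees with 1 − 0 + 0 = 1.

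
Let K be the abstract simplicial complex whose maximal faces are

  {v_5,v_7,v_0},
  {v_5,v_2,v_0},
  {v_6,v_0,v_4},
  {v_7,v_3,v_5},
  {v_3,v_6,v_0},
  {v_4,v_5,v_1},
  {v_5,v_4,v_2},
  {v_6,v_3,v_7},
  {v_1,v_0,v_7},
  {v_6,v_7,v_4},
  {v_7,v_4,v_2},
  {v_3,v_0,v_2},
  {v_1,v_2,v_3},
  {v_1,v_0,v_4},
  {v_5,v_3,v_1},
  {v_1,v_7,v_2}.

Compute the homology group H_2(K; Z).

Order the vertices as v_0 < v_1 < v_2 < v_3 < v_4 < v_5 < v_6 < v_7. Listing each simplex with vertices in this order, K has dimension 2 with simplices:

  0-simplices (8): [v_0], [v_1], [v_2], [v_3], [v_4], [v_5], [v_6], [v_7]
  1-simplices (24): (24 of them)
  2-simplices (16): (16 of them)

giving chain groups C_0 ≅ Z^8, C_1 ≅ Z^24, C_2 ≅ Z^16.

The boundary map ∂_1: C_1 → C_0 is given by ∂[p,q] = [q] − [p].
The resulting 8×24 matrix has rank 7, and its Smith normal form has invariant factors (1,1,1,1,1,1,1).

Boundary ∂_2: C_2 → C_1 sends each 2-simplex [p,q,r] to [q,r] − [p,r] + [p,q]. For instance
  ∂[v_1,v_2,v_7] = [v_2,v_7] − [v_1,v_7] + [v_1,v_2],
  ∂[v_0,v_2,v_5] = [v_2,v_5] − [v_0,v_5] + [v_0,v_2].
The 24×16 boundary matrix has rank 15 and Smith normal form diag(1,1,1,1,1,1,1,1,1,1,1,1,1,1,1).

Computing H_k = (kernel of ∂_k) / (image of ∂_{k+1}):

  H_2: rank ker ∂_2 − rank ∂_3 = (16 − 15) − 0 = 1, and there is no ∂_3, so H_2 ≅ Z.

H_2 ≅ Z.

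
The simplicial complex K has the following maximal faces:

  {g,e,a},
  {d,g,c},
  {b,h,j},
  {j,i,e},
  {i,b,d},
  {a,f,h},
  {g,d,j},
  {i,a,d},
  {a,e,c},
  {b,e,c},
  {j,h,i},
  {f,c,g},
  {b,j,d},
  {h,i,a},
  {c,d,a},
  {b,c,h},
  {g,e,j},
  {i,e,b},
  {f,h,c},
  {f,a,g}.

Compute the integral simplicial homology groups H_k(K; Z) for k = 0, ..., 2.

H_0 = Z,  H_1 = Z ⊕ Z/2Z,  H_2 = 0.

Order the vertices as a < b < c < d < e < f < g < h < i < j. Listing each simplex with vertices in this order, K has dimension 2 with simplices:

  0-simplices (10): a, b, c, d, e, f, g, h, i, j
  1-simplices (30): ac, ad, ae, af, ag, ah, ai, bc, bd, be, bh, bi, bj, cd, ce, cf, cg, ch, dg, di, dj, eg, ei, ej, fg, fh, gj, hi, hj, ij
  2-simplices (20): acd, ace, adi, aeg, afg, afh, ahi, bce, bch, bdi, bdj, bei, bhj, cdg, cfg, cfh, dgj, egj, eij, hij

so the chain groups are C_0 ≅ Z^10, C_1 ≅ Z^30, C_2 ≅ Z^20.

The boundary map ∂_1: C_1 → C_0 is given by ∂[p,q] = [q] − [p]. For instance
  ∂cg = g − c.
This gives a 10×30 integer matrix of rank 9; reducing to Smith normal form yields diagonal entries (1,1,1,1,1,1,1,1,1).

∂_2: C_2 → C_1 acts by ∂[p,q,r] = [q,r] − [p,r] + [p,q]. For instance
  ∂egj = gj − ej + eg,
  ∂cdg = dg − cg + cd.
As a 30×20 matrix over Z this has rank 20, with invariant factors (1,1,1,1,1,1,1,1,1,1,1,1,1,1,1,1,1,1,1,2).

Reading off H_k = ker ∂_k / im ∂_{k+1}:

  H_0: rank C_0 − rank ∂_1 = 10 − 9 = 1, and the invariant factors of ∂_1 are all 1, so H_0 ≅ Z.
  H_1: rank ker ∂_1 − rank ∂_2 = (30 − 9) − 20 = 1, and ∂_2 has invariant factor 2 > 1, so H_1 ≅ Z ⊕ Z/2Z.
  H_2: rank ker ∂_2 − rank ∂_3 = (20 − 20) − 0 = 0, and there is no ∂_3, so H_2 ≅ 0.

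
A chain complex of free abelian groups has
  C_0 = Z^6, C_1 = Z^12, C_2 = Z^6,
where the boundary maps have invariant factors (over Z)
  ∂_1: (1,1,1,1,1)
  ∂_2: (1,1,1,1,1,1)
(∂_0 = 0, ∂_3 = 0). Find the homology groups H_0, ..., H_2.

H_0: b_0 = 6 − 0 − 5 = 1; torsion from ∂_1 factors > 1: none. So H_0 ≅ Z.
H_1: b_1 = 12 − 5 − 6 = 1; torsion from ∂_2 factors > 1: none. So H_1 ≅ Z.
H_2: b_2 = 6 − 6 − 0 = 0; torsion from ∂_3 factors > 1: none. So H_2 ≅ 0.

H_0 ≅ Z,  H_1 ≅ Z,  H_2 = 0.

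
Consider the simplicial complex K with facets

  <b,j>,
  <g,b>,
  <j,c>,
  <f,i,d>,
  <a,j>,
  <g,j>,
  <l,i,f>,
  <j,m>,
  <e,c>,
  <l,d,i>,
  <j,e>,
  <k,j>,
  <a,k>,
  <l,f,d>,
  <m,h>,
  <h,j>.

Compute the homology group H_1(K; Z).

We work with the vertex ordering a < b < c < d < e < f < g < h < i < j < k < l < m. The simplices of K, each written with vertices in increasing order, are:

  0-simplices (13): a, b, c, d, e, f, g, h, i, j, k, l, m
  1-simplices (18): aj, ak, bg, bj, ce, cj, df, di, dl, ej, fi, fl, gj, hj, hm, il, jk, jm
  2-simplices (4): dfi, dfl, dil, fil

giving chain groups C_0 ≅ Z^13, C_1 ≅ Z^18, C_2 ≅ Z^4.

The boundary map ∂_1: C_1 → C_0 is given by ∂[p,q] = [q] − [p]. For instance
  ∂hm = m − h.
The resulting 13×18 matrix has rank 11, and its Smith normal form has invariant factors (1,1,1,1,1,1,1,1,1,1,1).

The boundary map ∂_2: C_2 → C_1 sends each 2-simplex [p,q,r] to [q,r] − [p,r] + [p,q]. For instance
  ∂dil = il − dl + di,
  ∂dfl = fl − dl + df.
The resulting 18×4 matrix has rank 3, and its Smith normal form has invariant factors (1,1,1).

From H_k ≅ ker(∂_k) / im(∂_{k+1}) we obtain:

  H_1: rank ker ∂_1 − rank ∂_2 = (18 − 11) − 3 = 4, and the invariant factors of ∂_2 are all 1, so H_1 ≅ Z^4.

(K is a triangulation of the disjoint union of a wedge of 4 circles and the 2-sphere S^2.)

H_1 = Z^4.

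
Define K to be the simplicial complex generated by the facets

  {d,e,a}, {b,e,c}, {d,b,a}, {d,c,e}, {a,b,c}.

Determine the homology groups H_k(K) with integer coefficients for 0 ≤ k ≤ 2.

Take the total order a < b < c < d < e on the vertex set. Then K (dimension 2) consists of the simplices:

  0-simplices (5): a, b, c, d, e
  1-simplices (10): ab, ac, ad, ae, bc, bd, be, cd, ce, de
  2-simplices (5): abc, abd, ade, bce, cde

so the chain groups are C_0 ≅ Z^5, C_1 ≅ Z^10, C_2 ≅ Z^5.

∂_1: C_1 → C_0 sends each edge [p,q] (with p < q) to q − p. For instance
  ∂de = e − d.
The 5×10 boundary matrix has rank 4 and Smith normal form diag(1,1,1,1).

The boundary map ∂_2: C_2 → C_1 sends each 2-simplex [p,q,r] to [q,r] − [p,r] + [p,q]. For instance
  ∂cde = de − ce + cd,
  ∂abc = bc − ac + ab.
The 10×5 boundary matrix has rank 5 and Smith normal form diag(1,1,1,1,1).

Computing H_k = (kernel of ∂_k) / (image of ∂_{k+1}):

  H_0: rank C_0 − rank ∂_1 = 5 − 4 = 1, and the invariant factors of ∂_1 are all 1, so H_0 = Z.
  H_1: rank ker ∂_1 − rank ∂_2 = (10 − 4) − 5 = 1, and the invariant factors of ∂_2 are all 1, so H_1 = Z.
  H_2: rank ker ∂_2 − rank ∂_3 = (5 − 5) − 0 = 0, and there is no ∂_3, so H_2 = 0.

H_0 = Z,  H_1 = Z,  H_2 = 0.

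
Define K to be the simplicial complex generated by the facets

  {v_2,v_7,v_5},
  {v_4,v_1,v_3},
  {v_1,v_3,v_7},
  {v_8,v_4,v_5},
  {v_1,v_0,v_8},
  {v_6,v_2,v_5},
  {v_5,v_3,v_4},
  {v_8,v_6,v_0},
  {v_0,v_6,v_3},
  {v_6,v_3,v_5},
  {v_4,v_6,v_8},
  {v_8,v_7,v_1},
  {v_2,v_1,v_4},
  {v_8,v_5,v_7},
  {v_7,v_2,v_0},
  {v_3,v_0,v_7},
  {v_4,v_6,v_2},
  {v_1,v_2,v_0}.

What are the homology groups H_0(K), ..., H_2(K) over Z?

Take the total order v_0 < v_1 < v_2 < v_3 < v_4 < v_5 < v_6 < v_7 < v_8 on the vertex set. Then K (dimension 2) consists of the simplices:

  0-simplices (9): [v_0], [v_1], [v_2], [v_3], [v_4], [v_5], [v_6], [v_7], [v_8]
  1-simplices (27): (27 of them)
  2-simplices (18): (18 of them)

so the chain groups are C_0 ≅ Z^9, C_1 ≅ Z^27, C_2 ≅ Z^18.

∂_1: C_1 → C_0 is given by ∂[p,q] = [q] − [p].
This gives a 9×27 integer matrix of rank 8; reducing to Smith normal form yields diagonal entries (1,1,1,1,1,1,1,1).

∂_2: C_2 → C_1 sends each 2-simplex [p,q,r] to [q,r] − [p,r] + [p,q]. For instance
  ∂[v_4,v_6,v_8] = [v_6,v_8] − [v_4,v_8] + [v_4,v_6],
  ∂[v_4,v_5,v_8] = [v_5,v_8] − [v_4,v_8] + [v_4,v_5].
The resulting 27×18 matrix has rank 18, and its Smith normal form has invariant factors (1,1,1,1,1,1,1,1,1,1,1,1,1,1,1,1,1,2).

Computing H_k = (kernel of ∂_k) / (image of ∂_{k+1}):

  H_0: rank C_0 − rank ∂_1 = 9 − 8 = 1, and the invariant factors of ∂_1 are all 1, so H_0 = Z.
  H_1: rank ker ∂_1 − rank ∂_2 = (27 − 8) − 18 = 1, and ∂_2 has invariant factor 2 > 1, so H_1 = Z × Z/2.
  H_2: rank ker ∂_2 − rank ∂_3 = (18 − 18) − 0 = 0, and there is no ∂_3, so H_2 = 0.

(K is a triangulation of the Klein bottle.)

H_0 ≅ Z,  H_1 ≅ Z × Z/2,  H_2 = 0.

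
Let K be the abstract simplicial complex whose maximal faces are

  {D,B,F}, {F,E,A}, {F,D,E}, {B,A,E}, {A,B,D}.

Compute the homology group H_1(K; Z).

Take the total order A < B < D < E < F on the vertex set. Then K (dimension 2) consists of the simplices:

  0-simplices (5): A, B, D, E, F
  1-simplices (10): AB, AD, AE, AF, BD, BE, BF, DE, DF, EF
  2-simplices (5): ABD, ABE, AEF, BDF, DEF

so the chain groups are C_0 ≅ Z^5, C_1 ≅ Z^10, C_2 ≅ Z^5.

The boundary map ∂_1: C_1 → C_0 maps an edge to its endpoints' difference, ∂[p,q] = q − p. For instance
  ∂AD = D − A.
This gives a 5×10 integer matrix of rank 4; reducing to Smith normal form yields diagonal entries (1,1,1,1).

The boundary map ∂_2: C_2 → C_1 acts by ∂[p,q,r] = [q,r] − [p,r] + [p,q]. For instance
  ∂ABD = BD − AD + AB,
  ∂AEF = EF − AF + AE.
This gives a 10×5 integer matrix of rank 5; reducing to Smith normal form yields diagonal entries (1,1,1,1,1).

Computing H_k = (kernel of ∂_k) / (image of ∂_{k+1}):

  H_1: rank ker ∂_1 − rank ∂_2 = (10 − 4) − 5 = 1, and the invariant factors of ∂_2 are all 1, so H_1 = Z.

(K is a triangulation of the Möbius band.)

H_1 ≅ Z.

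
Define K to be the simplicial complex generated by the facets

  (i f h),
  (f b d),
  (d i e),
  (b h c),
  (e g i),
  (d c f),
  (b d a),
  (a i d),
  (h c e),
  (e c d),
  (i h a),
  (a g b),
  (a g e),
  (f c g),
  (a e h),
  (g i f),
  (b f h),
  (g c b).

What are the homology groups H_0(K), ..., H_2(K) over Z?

H_0 = Z,  H_1 = Z × Z/2,  H_2 = 0.

We work with the vertex ordering a < b < c < d < e < f < g < h < i. The simplices of K, each written with vertices in increasing order, are:

  0-simplices (9): a, b, c, d, e, f, g, h, i
  1-simplices (27): ab, ad, ae, ag, ah, ai, bc, bd, bf, bg, bh, cd, ce, cf, cg, ch, de, df, di, eg, eh, ei, fg, fh, fi, gi, hi
  2-simplices (18): abd, abg, adi, aeg, aeh, ahi, bcg, bch, bdf, bfh, cde, cdf, ceh, cfg, dei, egi, fgi, fhi

Hence C_0 ≅ Z^9, C_1 ≅ Z^27, C_2 ≅ Z^18.

∂_1: C_1 → C_0 sends each edge [p,q] (with p < q) to q − p.
The 9×27 boundary matrix has rank 8 and Smith normal form diag(1,1,1,1,1,1,1,1).

The boundary map ∂_2: C_2 → C_1 maps a triangle to the signed sum of its edges. For instance
  ∂bch = ch − bh + bc,
  ∂bcg = cg − bg + bc.
As a 27×18 matrix over Z this has rank 18, with invariant factors (1,1,1,1,1,1,1,1,1,1,1,1,1,1,1,1,1,2).

Reading off H_k = ker ∂_k / im ∂_{k+1}:

  H_0: rank C_0 − rank ∂_1 = 9 − 8 = 1, and the invariant factors of ∂_1 are all 1, so H_0 = Z.
  H_1: rank ker ∂_1 − rank ∂_2 = (27 − 8) − 18 = 1, and ∂_2 has invariant factor 2 > 1, so H_1 = Z × Z/2.
  H_2: rank ker ∂_2 − rank ∂_3 = (18 − 18) − 0 = 0, and there is no ∂_3, so H_2 = 0.

As a check, the Euler characteristic is 9 − 27 + 18 = 0, which agrees with 1 − 1 + 0 = 0.
(K is a triangulation of the Klein bottle.)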